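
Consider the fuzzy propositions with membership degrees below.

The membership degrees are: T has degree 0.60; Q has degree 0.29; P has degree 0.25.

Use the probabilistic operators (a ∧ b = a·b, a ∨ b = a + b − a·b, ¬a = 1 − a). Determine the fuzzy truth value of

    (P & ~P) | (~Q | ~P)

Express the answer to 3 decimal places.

0.941

~P = 1 − 0.2500 = 0.7500
P & ~P = a·b on (0.2500, 0.7500) = 0.1875
~Q = 1 − 0.2900 = 0.7100
~P = 1 − 0.2500 = 0.7500
~Q | ~P = a + b − a·b on (0.7100, 0.7500) = 0.9275
(P & ~P) | (~Q | ~P) = a + b − a·b on (0.1875, 0.9275) = 0.9411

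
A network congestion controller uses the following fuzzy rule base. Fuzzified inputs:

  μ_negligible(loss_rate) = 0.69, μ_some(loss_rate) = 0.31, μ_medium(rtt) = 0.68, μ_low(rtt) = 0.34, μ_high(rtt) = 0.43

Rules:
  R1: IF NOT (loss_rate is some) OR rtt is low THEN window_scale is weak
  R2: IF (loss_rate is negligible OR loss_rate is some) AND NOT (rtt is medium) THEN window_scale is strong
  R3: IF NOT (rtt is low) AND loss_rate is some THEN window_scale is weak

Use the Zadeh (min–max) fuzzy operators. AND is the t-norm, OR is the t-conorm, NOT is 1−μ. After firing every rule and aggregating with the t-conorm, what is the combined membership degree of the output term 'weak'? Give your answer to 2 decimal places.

0.69

R1: ¬some=1−0.31=0.69, low=0.34; OR[max(a, b)] → w = 0.69
R2: (negligible=0.69 OR some=0.31) = 0.69; AND[min(a, b)] with ¬medium=1−0.68=0.32 → w = 0.32
R3: ¬low=1−0.34=0.66, some=0.31; AND[min(a, b)] → w = 0.31
Rules with consequent 'weak': {R1, R3} → strengths 0.69, 0.31
Aggregate via t-conorm [max(a, b)]: 0.69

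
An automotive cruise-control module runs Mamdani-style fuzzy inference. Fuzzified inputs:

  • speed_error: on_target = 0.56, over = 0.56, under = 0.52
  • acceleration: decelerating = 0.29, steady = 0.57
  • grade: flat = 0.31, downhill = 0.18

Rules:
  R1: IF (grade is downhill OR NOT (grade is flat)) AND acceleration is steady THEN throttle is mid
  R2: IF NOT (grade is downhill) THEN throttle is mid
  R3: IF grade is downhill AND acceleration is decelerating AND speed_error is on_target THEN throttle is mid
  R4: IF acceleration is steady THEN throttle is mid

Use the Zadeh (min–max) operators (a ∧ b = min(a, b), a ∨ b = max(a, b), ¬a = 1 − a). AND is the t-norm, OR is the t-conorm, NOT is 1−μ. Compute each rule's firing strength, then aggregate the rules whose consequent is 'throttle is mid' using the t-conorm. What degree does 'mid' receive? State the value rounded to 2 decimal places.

R1: (downhill=0.18 OR ¬flat=1−0.31=0.69) = 0.69; AND[min(a, b)] with steady=0.57 → w = 0.57
R2: ¬downhill=1−0.18=0.82 → w = 0.82
R3: downhill=0.18, decelerating=0.29, on_target=0.56; AND[min(a, b)] → w = 0.18
R4: steady=0.57 → w = 0.57
Rules with consequent 'mid': {R1, R2, R3, R4} → strengths 0.57, 0.82, 0.18, 0.57
Aggregate via t-conorm [max(a, b)]: 0.82

0.82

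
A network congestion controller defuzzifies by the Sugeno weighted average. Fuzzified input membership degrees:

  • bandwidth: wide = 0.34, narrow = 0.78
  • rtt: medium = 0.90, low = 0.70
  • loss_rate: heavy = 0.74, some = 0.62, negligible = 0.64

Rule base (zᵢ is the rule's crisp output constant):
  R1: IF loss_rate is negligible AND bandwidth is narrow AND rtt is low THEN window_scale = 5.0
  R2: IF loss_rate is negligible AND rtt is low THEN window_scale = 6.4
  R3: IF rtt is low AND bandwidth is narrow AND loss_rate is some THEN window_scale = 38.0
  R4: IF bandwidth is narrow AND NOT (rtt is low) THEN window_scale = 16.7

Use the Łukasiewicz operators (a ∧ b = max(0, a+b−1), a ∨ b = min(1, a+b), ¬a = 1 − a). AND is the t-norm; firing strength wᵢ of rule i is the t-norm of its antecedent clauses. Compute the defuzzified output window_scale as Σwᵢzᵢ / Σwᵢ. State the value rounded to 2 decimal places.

R1 (z=5.0): negligible=0.64, narrow=0.78, low=0.70; AND[max(0, a+b−1)] → w = 0.12
R2 (z=6.4): negligible=0.64, low=0.70; AND[max(0, a+b−1)] → w = 0.34
R3 (z=38.0): low=0.70, narrow=0.78, some=0.62; AND[max(0, a+b−1)] → w = 0.10
R4 (z=16.7): narrow=0.78, ¬low=1−0.70=0.30; AND[max(0, a+b−1)] → w = 0.08
Weighted average = (0.12·5.0 + 0.34·6.4 + 0.10·38.0 + 0.08·16.7) / (0.12 + 0.34 + 0.10 + 0.08)
  = 7.9120 / 0.6400 = 12.36

12.36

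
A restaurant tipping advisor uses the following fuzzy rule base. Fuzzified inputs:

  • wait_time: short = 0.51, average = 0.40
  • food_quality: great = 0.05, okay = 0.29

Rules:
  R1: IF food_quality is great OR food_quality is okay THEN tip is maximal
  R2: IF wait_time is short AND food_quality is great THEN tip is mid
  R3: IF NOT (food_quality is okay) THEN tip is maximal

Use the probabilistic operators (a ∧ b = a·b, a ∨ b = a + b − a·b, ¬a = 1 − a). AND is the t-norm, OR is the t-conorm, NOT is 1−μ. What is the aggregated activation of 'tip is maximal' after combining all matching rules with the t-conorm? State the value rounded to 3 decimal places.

R1: great=0.05, okay=0.29; OR[a + b − a·b] → w = 0.3255
R2: short=0.51, great=0.05; AND[a·b] → w = 0.0255
R3: ¬okay=1−0.29=0.71 → w = 0.7100
Rules with consequent 'maximal': {R1, R3} → strengths 0.3255, 0.7100
Aggregate via t-conorm [a + b − a·b]: 0.8044

0.804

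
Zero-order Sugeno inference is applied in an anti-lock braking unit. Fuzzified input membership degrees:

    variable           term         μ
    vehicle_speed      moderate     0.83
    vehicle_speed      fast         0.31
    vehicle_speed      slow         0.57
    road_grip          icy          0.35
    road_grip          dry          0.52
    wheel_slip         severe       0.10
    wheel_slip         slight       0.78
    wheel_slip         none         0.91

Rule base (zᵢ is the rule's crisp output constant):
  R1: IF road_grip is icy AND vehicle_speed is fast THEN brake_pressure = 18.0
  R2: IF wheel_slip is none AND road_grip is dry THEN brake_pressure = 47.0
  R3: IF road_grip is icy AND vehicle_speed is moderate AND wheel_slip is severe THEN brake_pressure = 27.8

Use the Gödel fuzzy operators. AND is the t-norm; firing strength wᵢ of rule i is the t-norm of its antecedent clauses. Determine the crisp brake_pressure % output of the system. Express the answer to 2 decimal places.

R1 (z=18.0): icy=0.35, fast=0.31; AND[min(a, b)] → w = 0.31
R2 (z=47.0): none=0.91, dry=0.52; AND[min(a, b)] → w = 0.52
R3 (z=27.8): icy=0.35, moderate=0.83, severe=0.10; AND[min(a, b)] → w = 0.10
Weighted average = (0.31·18.0 + 0.52·47.0 + 0.10·27.8) / (0.31 + 0.52 + 0.10)
  = 32.8000 / 0.9300 = 35.27

35.27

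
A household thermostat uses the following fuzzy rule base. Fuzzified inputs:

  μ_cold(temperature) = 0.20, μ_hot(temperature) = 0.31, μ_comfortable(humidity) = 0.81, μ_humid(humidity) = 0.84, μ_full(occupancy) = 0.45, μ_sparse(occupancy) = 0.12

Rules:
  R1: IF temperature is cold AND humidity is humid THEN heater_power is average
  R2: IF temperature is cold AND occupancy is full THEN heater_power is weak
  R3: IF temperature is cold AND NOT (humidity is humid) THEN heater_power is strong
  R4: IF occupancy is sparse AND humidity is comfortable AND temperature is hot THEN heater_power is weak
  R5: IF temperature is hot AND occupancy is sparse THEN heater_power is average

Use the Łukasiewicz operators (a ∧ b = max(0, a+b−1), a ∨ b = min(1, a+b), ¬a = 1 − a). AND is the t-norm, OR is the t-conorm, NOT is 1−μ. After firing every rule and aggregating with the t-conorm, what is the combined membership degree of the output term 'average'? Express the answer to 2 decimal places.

0.04

R1: cold=0.20, humid=0.84; AND[max(0, a+b−1)] → w = 0.04
R2: cold=0.20, full=0.45; AND[max(0, a+b−1)] → w = 0.00
R3: cold=0.20, ¬humid=1−0.84=0.16; AND[max(0, a+b−1)] → w = 0.00
R4: sparse=0.12, comfortable=0.81, hot=0.31; AND[max(0, a+b−1)] → w = 0.00
R5: hot=0.31, sparse=0.12; AND[max(0, a+b−1)] → w = 0.00
Rules with consequent 'average': {R1, R5} → strengths 0.04, 0.00
Aggregate via t-conorm [min(1, a+b)]: 0.04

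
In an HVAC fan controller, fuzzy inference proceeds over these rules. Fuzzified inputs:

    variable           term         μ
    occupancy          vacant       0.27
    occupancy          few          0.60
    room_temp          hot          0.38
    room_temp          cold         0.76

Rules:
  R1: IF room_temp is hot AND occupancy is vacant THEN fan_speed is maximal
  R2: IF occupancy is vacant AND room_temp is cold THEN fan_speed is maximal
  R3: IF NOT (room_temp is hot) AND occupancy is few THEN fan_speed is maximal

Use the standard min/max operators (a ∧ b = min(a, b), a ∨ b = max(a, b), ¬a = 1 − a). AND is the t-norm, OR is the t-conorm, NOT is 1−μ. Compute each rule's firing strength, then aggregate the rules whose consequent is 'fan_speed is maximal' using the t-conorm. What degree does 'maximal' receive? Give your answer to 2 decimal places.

0.60

R1: hot=0.38, vacant=0.27; AND[min(a, b)] → w = 0.27
R2: vacant=0.27, cold=0.76; AND[min(a, b)] → w = 0.27
R3: ¬hot=1−0.38=0.62, few=0.60; AND[min(a, b)] → w = 0.60
Rules with consequent 'maximal': {R1, R2, R3} → strengths 0.27, 0.27, 0.60
Aggregate via t-conorm [max(a, b)]: 0.60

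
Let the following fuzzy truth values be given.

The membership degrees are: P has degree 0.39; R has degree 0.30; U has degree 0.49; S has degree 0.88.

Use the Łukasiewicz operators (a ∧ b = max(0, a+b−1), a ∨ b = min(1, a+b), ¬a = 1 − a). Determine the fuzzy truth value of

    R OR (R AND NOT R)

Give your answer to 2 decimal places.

0.30

NOT R = 1 − 0.30 = 0.70
R AND NOT R = max(0, a+b−1) on (0.30, 0.70) = 0.00
R OR (R AND NOT R) = min(1, a+b) on (0.30, 0.00) = 0.30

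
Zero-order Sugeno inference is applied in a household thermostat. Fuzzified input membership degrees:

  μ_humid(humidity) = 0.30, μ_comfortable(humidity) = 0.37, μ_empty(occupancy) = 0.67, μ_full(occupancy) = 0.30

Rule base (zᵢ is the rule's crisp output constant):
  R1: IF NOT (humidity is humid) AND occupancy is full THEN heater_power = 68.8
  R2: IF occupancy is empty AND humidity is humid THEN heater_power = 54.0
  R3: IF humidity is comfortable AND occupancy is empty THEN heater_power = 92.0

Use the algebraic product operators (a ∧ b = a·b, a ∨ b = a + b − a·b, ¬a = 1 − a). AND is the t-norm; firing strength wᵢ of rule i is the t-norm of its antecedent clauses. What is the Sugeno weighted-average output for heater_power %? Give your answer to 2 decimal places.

R1 (z=68.8): ¬humid=1−0.30=0.70, full=0.30; AND[a·b] → w = 0.2100
R2 (z=54.0): empty=0.67, humid=0.30; AND[a·b] → w = 0.2010
R3 (z=92.0): comfortable=0.37, empty=0.67; AND[a·b] → w = 0.2479
Weighted average = (0.2100·68.8 + 0.2010·54.0 + 0.2479·92.0) / (0.2100 + 0.2010 + 0.2479)
  = 48.1088 / 0.6589 = 73.01

73.01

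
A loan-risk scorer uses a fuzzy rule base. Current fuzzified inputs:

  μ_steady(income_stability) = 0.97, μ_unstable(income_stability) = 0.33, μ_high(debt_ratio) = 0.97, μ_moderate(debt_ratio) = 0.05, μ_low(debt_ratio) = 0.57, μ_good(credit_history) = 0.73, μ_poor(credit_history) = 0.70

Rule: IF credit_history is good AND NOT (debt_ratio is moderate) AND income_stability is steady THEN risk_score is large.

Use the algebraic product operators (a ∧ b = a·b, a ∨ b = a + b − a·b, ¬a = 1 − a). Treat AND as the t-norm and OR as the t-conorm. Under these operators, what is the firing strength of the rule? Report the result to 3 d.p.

firing strength: good=0.73, ¬moderate=1−0.05=0.95, steady=0.97; AND[a·b] → w = 0.6727

0.673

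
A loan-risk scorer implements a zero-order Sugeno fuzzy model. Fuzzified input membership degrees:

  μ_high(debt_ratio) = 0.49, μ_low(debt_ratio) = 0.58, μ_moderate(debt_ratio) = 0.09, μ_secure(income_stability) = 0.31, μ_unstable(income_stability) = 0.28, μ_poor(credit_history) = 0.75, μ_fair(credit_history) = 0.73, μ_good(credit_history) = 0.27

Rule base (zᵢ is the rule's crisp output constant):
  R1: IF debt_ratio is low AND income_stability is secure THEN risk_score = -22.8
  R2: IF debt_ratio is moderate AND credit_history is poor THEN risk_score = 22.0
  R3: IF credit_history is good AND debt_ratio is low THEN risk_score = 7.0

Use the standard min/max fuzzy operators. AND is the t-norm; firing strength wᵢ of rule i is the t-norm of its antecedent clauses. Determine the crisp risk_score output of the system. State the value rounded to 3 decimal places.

R1 (z=-22.8): low=0.58, secure=0.31; AND[min(a, b)] → w = 0.31
R2 (z=22.0): moderate=0.09, poor=0.75; AND[min(a, b)] → w = 0.09
R3 (z=7.0): good=0.27, low=0.58; AND[min(a, b)] → w = 0.27
Weighted average = (0.31·-22.8 + 0.09·22.0 + 0.27·7.0) / (0.31 + 0.09 + 0.27)
  = -3.1980 / 0.6700 = -4.773

-4.773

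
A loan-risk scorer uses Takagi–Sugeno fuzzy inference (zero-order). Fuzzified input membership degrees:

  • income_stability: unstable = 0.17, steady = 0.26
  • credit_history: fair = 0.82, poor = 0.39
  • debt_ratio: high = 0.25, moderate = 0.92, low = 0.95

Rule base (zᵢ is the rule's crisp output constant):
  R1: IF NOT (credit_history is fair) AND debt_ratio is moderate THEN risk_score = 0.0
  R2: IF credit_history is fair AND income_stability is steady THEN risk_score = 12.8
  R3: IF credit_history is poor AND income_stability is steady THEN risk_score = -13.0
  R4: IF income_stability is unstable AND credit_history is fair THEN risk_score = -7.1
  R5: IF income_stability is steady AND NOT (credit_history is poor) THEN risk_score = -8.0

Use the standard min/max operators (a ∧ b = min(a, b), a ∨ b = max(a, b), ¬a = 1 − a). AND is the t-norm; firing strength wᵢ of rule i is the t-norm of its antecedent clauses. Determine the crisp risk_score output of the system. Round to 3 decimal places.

R1 (z=0.0): ¬fair=1−0.82=0.18, moderate=0.92; AND[min(a, b)] → w = 0.18
R2 (z=12.8): fair=0.82, steady=0.26; AND[min(a, b)] → w = 0.26
R3 (z=-13.0): poor=0.39, steady=0.26; AND[min(a, b)] → w = 0.26
R4 (z=-7.1): unstable=0.17, fair=0.82; AND[min(a, b)] → w = 0.17
R5 (z=-8.0): steady=0.26, ¬poor=1−0.39=0.61; AND[min(a, b)] → w = 0.26
Weighted average = (0.18·0.0 + 0.26·12.8 + 0.26·-13.0 + 0.17·-7.1 + 0.26·-8.0) / (0.18 + 0.26 + 0.26 + 0.17 + 0.26)
  = -3.3390 / 1.1300 = -2.955

-2.955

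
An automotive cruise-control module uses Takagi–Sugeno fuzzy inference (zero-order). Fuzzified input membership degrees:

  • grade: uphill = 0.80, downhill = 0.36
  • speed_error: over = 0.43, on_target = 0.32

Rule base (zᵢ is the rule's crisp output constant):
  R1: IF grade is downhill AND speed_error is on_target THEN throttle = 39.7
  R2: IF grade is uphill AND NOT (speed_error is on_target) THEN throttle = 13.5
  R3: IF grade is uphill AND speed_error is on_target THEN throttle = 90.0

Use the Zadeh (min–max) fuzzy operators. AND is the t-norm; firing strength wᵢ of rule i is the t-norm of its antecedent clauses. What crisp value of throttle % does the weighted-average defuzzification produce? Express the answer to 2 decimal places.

38.40

R1 (z=39.7): downhill=0.36, on_target=0.32; AND[min(a, b)] → w = 0.32
R2 (z=13.5): uphill=0.80, ¬on_target=1−0.32=0.68; AND[min(a, b)] → w = 0.68
R3 (z=90.0): uphill=0.80, on_target=0.32; AND[min(a, b)] → w = 0.32
Weighted average = (0.32·39.7 + 0.68·13.5 + 0.32·90.0) / (0.32 + 0.68 + 0.32)
  = 50.6840 / 1.3200 = 38.40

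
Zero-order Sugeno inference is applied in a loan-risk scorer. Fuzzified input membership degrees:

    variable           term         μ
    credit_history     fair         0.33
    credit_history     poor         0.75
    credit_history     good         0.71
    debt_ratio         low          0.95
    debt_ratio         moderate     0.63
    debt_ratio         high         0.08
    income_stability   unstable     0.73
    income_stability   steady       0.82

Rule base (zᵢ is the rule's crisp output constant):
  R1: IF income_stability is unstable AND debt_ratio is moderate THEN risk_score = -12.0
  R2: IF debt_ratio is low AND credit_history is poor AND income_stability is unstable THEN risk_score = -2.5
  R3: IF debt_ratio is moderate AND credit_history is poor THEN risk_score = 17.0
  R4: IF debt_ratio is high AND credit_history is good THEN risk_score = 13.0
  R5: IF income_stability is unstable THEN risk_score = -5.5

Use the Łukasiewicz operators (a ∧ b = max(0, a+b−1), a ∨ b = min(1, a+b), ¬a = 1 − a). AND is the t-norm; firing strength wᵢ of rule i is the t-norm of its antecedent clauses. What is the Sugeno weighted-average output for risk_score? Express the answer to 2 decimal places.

R1 (z=-12.0): unstable=0.73, moderate=0.63; AND[max(0, a+b−1)] → w = 0.36
R2 (z=-2.5): low=0.95, poor=0.75, unstable=0.73; AND[max(0, a+b−1)] → w = 0.43
R3 (z=17.0): moderate=0.63, poor=0.75; AND[max(0, a+b−1)] → w = 0.38
R4 (z=13.0): high=0.08, good=0.71; AND[max(0, a+b−1)] → w = 0.00
R5 (z=-5.5): unstable=0.73 → w = 0.73
Weighted average = (0.36·-12.0 + 0.43·-2.5 + 0.38·17.0 + 0.00·13.0 + 0.73·-5.5) / (0.36 + 0.43 + 0.38 + 0.00 + 0.73)
  = -2.9500 / 1.9000 = -1.55

-1.55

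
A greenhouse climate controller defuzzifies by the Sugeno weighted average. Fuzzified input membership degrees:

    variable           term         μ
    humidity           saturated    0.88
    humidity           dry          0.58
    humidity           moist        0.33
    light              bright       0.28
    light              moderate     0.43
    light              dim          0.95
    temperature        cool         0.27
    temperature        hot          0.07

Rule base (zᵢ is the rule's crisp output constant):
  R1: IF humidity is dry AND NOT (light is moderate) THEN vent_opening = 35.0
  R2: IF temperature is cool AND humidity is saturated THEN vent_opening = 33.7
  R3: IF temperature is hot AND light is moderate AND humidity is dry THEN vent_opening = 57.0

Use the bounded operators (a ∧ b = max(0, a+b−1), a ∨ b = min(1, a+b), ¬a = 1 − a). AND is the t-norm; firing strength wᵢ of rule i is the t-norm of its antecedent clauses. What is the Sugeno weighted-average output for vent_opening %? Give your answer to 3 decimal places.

34.350

R1 (z=35.0): dry=0.58, ¬moderate=1−0.43=0.57; AND[max(0, a+b−1)] → w = 0.15
R2 (z=33.7): cool=0.27, saturated=0.88; AND[max(0, a+b−1)] → w = 0.15
R3 (z=57.0): hot=0.07, moderate=0.43, dry=0.58; AND[max(0, a+b−1)] → w = 0.00
Weighted average = (0.15·35.0 + 0.15·33.7 + 0.00·57.0) / (0.15 + 0.15 + 0.00)
  = 10.3050 / 0.3000 = 34.350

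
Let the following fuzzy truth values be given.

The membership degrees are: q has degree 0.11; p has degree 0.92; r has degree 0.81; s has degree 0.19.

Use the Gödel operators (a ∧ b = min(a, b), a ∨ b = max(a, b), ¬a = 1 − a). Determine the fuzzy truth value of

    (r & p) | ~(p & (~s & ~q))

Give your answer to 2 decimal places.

0.81

r & p = min(a, b) on (0.81, 0.92) = 0.81
~s = 1 − 0.19 = 0.81
~q = 1 − 0.11 = 0.89
~s & ~q = min(a, b) on (0.81, 0.89) = 0.81
p & (~s & ~q) = min(a, b) on (0.92, 0.81) = 0.81
~(p & (~s & ~q)) = 1 − 0.81 = 0.19
(r & p) | ~(p & (~s & ~q)) = max(a, b) on (0.81, 0.19) = 0.81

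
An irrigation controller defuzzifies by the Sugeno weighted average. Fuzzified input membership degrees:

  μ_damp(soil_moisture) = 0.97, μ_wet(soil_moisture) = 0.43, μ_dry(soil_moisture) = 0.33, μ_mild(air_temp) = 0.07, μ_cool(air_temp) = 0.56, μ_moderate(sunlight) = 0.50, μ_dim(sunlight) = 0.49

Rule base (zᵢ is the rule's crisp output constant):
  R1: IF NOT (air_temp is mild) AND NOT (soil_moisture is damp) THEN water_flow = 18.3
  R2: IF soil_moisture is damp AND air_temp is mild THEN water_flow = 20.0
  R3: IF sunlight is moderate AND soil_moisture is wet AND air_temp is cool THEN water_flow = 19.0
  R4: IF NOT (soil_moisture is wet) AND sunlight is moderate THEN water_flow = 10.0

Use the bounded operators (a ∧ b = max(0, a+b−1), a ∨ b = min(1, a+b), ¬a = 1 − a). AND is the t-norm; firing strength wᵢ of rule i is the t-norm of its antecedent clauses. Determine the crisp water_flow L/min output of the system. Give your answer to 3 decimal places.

R1 (z=18.3): ¬mild=1−0.07=0.93, ¬damp=1−0.97=0.03; AND[max(0, a+b−1)] → w = 0.00
R2 (z=20.0): damp=0.97, mild=0.07; AND[max(0, a+b−1)] → w = 0.04
R3 (z=19.0): moderate=0.50, wet=0.43, cool=0.56; AND[max(0, a+b−1)] → w = 0.00
R4 (z=10.0): ¬wet=1−0.43=0.57, moderate=0.50; AND[max(0, a+b−1)] → w = 0.07
Weighted average = (0.00·18.3 + 0.04·20.0 + 0.00·19.0 + 0.07·10.0) / (0.00 + 0.04 + 0.00 + 0.07)
  = 1.5000 / 0.1100 = 13.636

13.636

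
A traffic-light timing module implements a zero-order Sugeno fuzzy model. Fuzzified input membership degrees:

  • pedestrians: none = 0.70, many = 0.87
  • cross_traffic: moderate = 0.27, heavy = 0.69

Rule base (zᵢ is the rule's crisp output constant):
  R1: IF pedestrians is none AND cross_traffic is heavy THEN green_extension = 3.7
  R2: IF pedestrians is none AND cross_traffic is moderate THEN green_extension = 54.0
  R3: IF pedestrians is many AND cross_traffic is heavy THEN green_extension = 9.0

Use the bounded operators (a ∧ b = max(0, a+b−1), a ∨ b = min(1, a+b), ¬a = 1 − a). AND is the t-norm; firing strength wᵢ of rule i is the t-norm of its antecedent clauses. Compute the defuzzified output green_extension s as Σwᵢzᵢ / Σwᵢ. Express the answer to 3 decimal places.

R1 (z=3.7): none=0.70, heavy=0.69; AND[max(0, a+b−1)] → w = 0.39
R2 (z=54.0): none=0.70, moderate=0.27; AND[max(0, a+b−1)] → w = 0.00
R3 (z=9.0): many=0.87, heavy=0.69; AND[max(0, a+b−1)] → w = 0.56
Weighted average = (0.39·3.7 + 0.00·54.0 + 0.56·9.0) / (0.39 + 0.00 + 0.56)
  = 6.4830 / 0.9500 = 6.824

6.824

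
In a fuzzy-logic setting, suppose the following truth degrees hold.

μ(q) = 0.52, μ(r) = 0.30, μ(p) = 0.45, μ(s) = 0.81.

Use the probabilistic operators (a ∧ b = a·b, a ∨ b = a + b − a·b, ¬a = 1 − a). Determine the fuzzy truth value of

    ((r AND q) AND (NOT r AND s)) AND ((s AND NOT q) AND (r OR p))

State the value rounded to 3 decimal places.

0.021

r AND q = a·b on (0.3000, 0.5200) = 0.1560
NOT r = 1 − 0.3000 = 0.7000
NOT r AND s = a·b on (0.7000, 0.8100) = 0.5670
(r AND q) AND (NOT r AND s) = a·b on (0.1560, 0.5670) = 0.0885
NOT q = 1 − 0.5200 = 0.4800
s AND NOT q = a·b on (0.8100, 0.4800) = 0.3888
r OR p = a + b − a·b on (0.3000, 0.4500) = 0.6150
(s AND NOT q) AND (r OR p) = a·b on (0.3888, 0.6150) = 0.2391
((r AND q) AND (NOT r AND s)) AND ((s AND NOT q) AND (r OR p)) = a·b on (0.0885, 0.2391) = 0.0211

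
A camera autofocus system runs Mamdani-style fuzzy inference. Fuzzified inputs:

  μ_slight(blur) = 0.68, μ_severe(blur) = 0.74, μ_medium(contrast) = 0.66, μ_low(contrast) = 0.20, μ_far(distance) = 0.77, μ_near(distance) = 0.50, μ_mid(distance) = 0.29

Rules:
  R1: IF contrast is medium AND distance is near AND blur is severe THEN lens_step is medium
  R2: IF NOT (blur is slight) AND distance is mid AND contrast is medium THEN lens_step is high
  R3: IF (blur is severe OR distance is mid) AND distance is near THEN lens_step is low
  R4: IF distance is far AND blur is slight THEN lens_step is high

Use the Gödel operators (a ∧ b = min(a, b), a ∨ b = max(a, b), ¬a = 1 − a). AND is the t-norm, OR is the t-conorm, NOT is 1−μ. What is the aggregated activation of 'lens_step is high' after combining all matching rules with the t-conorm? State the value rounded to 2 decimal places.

0.68

R1: medium=0.66, near=0.50, severe=0.74; AND[min(a, b)] → w = 0.50
R2: ¬slight=1−0.68=0.32, mid=0.29, medium=0.66; AND[min(a, b)] → w = 0.29
R3: (severe=0.74 OR mid=0.29) = 0.74; AND[min(a, b)] with near=0.50 → w = 0.50
R4: far=0.77, slight=0.68; AND[min(a, b)] → w = 0.68
Rules with consequent 'high': {R2, R4} → strengths 0.29, 0.68
Aggregate via t-conorm [max(a, b)]: 0.68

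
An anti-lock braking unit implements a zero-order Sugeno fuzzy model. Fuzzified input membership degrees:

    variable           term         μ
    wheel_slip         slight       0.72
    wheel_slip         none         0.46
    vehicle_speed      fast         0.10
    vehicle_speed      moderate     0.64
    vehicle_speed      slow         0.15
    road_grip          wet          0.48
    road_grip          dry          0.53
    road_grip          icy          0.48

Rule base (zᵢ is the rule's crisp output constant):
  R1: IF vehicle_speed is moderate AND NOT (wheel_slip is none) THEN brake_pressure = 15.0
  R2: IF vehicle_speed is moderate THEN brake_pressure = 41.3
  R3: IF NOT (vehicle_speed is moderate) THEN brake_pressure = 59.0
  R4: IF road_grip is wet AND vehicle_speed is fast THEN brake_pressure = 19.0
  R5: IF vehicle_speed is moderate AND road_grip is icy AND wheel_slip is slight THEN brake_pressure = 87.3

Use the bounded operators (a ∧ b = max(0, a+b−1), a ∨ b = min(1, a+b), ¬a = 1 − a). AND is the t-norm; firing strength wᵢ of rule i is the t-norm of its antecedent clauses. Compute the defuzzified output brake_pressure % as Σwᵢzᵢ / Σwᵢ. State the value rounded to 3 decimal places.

R1 (z=15.0): moderate=0.64, ¬none=1−0.46=0.54; AND[max(0, a+b−1)] → w = 0.18
R2 (z=41.3): moderate=0.64 → w = 0.64
R3 (z=59.0): ¬moderate=1−0.64=0.36 → w = 0.36
R4 (z=19.0): wet=0.48, fast=0.10; AND[max(0, a+b−1)] → w = 0.00
R5 (z=87.3): moderate=0.64, icy=0.48, slight=0.72; AND[max(0, a+b−1)] → w = 0.00
Weighted average = (0.18·15.0 + 0.64·41.3 + 0.36·59.0 + 0.00·19.0 + 0.00·87.3) / (0.18 + 0.64 + 0.36 + 0.00 + 0.00)
  = 50.3720 / 1.1800 = 42.688

42.688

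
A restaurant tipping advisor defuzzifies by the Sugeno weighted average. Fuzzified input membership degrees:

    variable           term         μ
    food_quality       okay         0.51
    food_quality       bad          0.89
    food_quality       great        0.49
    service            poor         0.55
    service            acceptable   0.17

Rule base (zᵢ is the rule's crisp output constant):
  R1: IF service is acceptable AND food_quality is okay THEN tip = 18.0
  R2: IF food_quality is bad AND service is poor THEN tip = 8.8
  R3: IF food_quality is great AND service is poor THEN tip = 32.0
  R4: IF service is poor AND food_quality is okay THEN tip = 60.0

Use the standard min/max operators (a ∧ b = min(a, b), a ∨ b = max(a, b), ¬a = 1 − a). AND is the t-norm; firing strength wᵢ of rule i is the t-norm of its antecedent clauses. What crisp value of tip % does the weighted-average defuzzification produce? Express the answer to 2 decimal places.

R1 (z=18.0): acceptable=0.17, okay=0.51; AND[min(a, b)] → w = 0.17
R2 (z=8.8): bad=0.89, poor=0.55; AND[min(a, b)] → w = 0.55
R3 (z=32.0): great=0.49, poor=0.55; AND[min(a, b)] → w = 0.49
R4 (z=60.0): poor=0.55, okay=0.51; AND[min(a, b)] → w = 0.51
Weighted average = (0.17·18.0 + 0.55·8.8 + 0.49·32.0 + 0.51·60.0) / (0.17 + 0.55 + 0.49 + 0.51)
  = 54.1800 / 1.7200 = 31.50

31.50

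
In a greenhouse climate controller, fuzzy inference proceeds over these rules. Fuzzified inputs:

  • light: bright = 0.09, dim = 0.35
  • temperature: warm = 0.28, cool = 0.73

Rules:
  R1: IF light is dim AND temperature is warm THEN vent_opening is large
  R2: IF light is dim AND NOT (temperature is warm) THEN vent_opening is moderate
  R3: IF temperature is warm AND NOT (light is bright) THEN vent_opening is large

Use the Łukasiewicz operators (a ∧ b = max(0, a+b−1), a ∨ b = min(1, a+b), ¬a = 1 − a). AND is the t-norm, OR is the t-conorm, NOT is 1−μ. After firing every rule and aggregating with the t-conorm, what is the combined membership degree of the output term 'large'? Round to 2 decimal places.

R1: dim=0.35, warm=0.28; AND[max(0, a+b−1)] → w = 0.00
R2: dim=0.35, ¬warm=1−0.28=0.72; AND[max(0, a+b−1)] → w = 0.07
R3: warm=0.28, ¬bright=1−0.09=0.91; AND[max(0, a+b−1)] → w = 0.19
Rules with consequent 'large': {R1, R3} → strengths 0.00, 0.19
Aggregate via t-conorm [min(1, a+b)]: 0.19

0.19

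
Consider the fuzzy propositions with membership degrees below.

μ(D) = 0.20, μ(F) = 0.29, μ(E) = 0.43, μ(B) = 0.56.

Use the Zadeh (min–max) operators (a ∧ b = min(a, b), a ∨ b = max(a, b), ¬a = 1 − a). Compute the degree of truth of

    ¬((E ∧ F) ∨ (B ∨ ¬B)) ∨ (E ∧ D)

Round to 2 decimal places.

0.44

E ∧ F = min(a, b) on (0.43, 0.29) = 0.29
¬B = 1 − 0.56 = 0.44
B ∨ ¬B = max(a, b) on (0.56, 0.44) = 0.56
(E ∧ F) ∨ (B ∨ ¬B) = max(a, b) on (0.29, 0.56) = 0.56
¬((E ∧ F) ∨ (B ∨ ¬B)) = 1 − 0.56 = 0.44
E ∧ D = min(a, b) on (0.43, 0.20) = 0.20
¬((E ∧ F) ∨ (B ∨ ¬B)) ∨ (E ∧ D) = max(a, b) on (0.44, 0.20) = 0.44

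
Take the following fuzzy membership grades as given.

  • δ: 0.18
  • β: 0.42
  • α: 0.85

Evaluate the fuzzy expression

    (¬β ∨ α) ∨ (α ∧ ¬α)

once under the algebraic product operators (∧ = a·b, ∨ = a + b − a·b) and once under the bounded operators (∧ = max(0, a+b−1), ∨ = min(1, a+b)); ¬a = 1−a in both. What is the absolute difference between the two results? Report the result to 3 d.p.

0.055

Under algebraic product:
  ¬β = 1 − 0.4200 = 0.5800
  ¬β ∨ α = a + b − a·b on (0.5800, 0.8500) = 0.9370
  ¬α = 1 − 0.8500 = 0.1500
  α ∧ ¬α = a·b on (0.8500, 0.1500) = 0.1275
  (¬β ∨ α) ∨ (α ∧ ¬α) = a + b − a·b on (0.9370, 0.1275) = 0.9450
  → value = 0.9450
Under bounded:
  ¬β = 1 − 0.42 = 0.58
  ¬β ∨ α = min(1, a+b) on (0.58, 0.85) = 1.00
  ¬α = 1 − 0.85 = 0.15
  α ∧ ¬α = max(0, a+b−1) on (0.85, 0.15) = 0.00
  (¬β ∨ α) ∨ (α ∧ ¬α) = min(1, a+b) on (1.00, 0.00) = 1.00
  → value = 1.0000
|0.9450 − 1.0000| = 0.055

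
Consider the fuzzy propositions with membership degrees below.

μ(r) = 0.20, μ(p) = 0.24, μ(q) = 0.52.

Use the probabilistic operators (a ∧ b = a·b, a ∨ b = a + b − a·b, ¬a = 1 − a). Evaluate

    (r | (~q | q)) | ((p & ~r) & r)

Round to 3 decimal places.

~q = 1 − 0.5200 = 0.4800
~q | q = a + b − a·b on (0.4800, 0.5200) = 0.7504
r | (~q | q) = a + b − a·b on (0.2000, 0.7504) = 0.8003
~r = 1 − 0.2000 = 0.8000
p & ~r = a·b on (0.2400, 0.8000) = 0.1920
(p & ~r) & r = a·b on (0.1920, 0.2000) = 0.0384
(r | (~q | q)) | ((p & ~r) & r) = a + b − a·b on (0.8003, 0.0384) = 0.8080

0.808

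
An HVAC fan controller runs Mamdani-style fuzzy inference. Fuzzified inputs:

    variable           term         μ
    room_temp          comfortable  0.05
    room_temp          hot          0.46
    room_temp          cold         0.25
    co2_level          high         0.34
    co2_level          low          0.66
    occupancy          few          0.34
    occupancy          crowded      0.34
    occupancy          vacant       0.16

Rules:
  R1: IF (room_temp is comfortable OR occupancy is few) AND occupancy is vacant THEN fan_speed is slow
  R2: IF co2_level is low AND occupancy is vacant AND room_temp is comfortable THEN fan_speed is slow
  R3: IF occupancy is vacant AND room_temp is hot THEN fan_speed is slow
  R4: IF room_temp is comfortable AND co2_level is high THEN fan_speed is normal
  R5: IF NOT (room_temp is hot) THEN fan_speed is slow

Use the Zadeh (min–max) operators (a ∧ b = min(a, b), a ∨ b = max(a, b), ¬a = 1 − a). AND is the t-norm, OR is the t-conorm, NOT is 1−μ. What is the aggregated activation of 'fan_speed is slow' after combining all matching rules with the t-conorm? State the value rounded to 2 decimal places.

0.54

R1: (comfortable=0.05 OR few=0.34) = 0.34; AND[min(a, b)] with vacant=0.16 → w = 0.16
R2: low=0.66, vacant=0.16, comfortable=0.05; AND[min(a, b)] → w = 0.05
R3: vacant=0.16, hot=0.46; AND[min(a, b)] → w = 0.16
R4: comfortable=0.05, high=0.34; AND[min(a, b)] → w = 0.05
R5: ¬hot=1−0.46=0.54 → w = 0.54
Rules with consequent 'slow': {R1, R2, R3, R5} → strengths 0.16, 0.05, 0.16, 0.54
Aggregate via t-conorm [max(a, b)]: 0.54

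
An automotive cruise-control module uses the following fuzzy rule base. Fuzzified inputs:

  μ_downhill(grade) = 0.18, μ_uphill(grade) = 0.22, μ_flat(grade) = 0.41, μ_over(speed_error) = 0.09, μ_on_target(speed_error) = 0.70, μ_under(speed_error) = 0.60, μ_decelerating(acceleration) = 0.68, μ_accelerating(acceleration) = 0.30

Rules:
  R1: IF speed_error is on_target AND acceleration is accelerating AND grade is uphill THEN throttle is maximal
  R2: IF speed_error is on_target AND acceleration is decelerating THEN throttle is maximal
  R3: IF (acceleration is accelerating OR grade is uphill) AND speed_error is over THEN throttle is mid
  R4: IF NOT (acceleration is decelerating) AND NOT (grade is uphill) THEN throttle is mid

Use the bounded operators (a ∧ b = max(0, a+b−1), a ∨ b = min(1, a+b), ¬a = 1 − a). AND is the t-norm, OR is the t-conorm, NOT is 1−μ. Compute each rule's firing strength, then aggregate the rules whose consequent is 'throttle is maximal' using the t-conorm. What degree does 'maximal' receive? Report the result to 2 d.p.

0.38

R1: on_target=0.70, accelerating=0.30, uphill=0.22; AND[max(0, a+b−1)] → w = 0.00
R2: on_target=0.70, decelerating=0.68; AND[max(0, a+b−1)] → w = 0.38
R3: (accelerating=0.30 OR uphill=0.22) = 0.52; AND[max(0, a+b−1)] with over=0.09 → w = 0.00
R4: ¬decelerating=1−0.68=0.32, ¬uphill=1−0.22=0.78; AND[max(0, a+b−1)] → w = 0.10
Rules with consequent 'maximal': {R1, R2} → strengths 0.00, 0.38
Aggregate via t-conorm [min(1, a+b)]: 0.38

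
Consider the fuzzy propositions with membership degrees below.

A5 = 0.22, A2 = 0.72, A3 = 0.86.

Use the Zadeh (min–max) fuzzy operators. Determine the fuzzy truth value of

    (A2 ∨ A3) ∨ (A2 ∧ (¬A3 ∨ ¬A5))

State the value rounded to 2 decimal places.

0.86

A2 ∨ A3 = max(a, b) on (0.72, 0.86) = 0.86
¬A3 = 1 − 0.86 = 0.14
¬A5 = 1 − 0.22 = 0.78
¬A3 ∨ ¬A5 = max(a, b) on (0.14, 0.78) = 0.78
A2 ∧ (¬A3 ∨ ¬A5) = min(a, b) on (0.72, 0.78) = 0.72
(A2 ∨ A3) ∨ (A2 ∧ (¬A3 ∨ ¬A5)) = max(a, b) on (0.86, 0.72) = 0.86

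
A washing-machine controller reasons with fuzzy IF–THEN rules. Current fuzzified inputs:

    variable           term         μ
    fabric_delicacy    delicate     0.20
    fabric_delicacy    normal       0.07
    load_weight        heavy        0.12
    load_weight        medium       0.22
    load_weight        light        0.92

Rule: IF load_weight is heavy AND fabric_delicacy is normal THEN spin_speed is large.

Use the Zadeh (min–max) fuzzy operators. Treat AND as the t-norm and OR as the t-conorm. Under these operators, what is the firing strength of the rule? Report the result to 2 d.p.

0.07

firing strength: heavy=0.12, normal=0.07; AND[min(a, b)] → w = 0.07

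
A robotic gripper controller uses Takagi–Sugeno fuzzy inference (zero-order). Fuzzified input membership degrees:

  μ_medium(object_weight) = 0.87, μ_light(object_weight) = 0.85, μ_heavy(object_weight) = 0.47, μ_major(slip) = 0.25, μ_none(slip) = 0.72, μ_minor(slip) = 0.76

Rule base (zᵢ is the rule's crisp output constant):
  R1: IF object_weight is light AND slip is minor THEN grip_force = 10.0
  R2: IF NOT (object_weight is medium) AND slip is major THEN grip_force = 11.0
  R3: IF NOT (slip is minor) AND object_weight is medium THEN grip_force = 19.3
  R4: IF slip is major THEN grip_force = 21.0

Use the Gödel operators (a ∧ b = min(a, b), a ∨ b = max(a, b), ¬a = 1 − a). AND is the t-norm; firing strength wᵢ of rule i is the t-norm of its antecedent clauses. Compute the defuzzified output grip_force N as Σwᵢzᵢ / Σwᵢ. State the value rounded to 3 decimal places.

R1 (z=10.0): light=0.85, minor=0.76; AND[min(a, b)] → w = 0.76
R2 (z=11.0): ¬medium=1−0.87=0.13, major=0.25; AND[min(a, b)] → w = 0.13
R3 (z=19.3): ¬minor=1−0.76=0.24, medium=0.87; AND[min(a, b)] → w = 0.24
R4 (z=21.0): major=0.25 → w = 0.25
Weighted average = (0.76·10.0 + 0.13·11.0 + 0.24·19.3 + 0.25·21.0) / (0.76 + 0.13 + 0.24 + 0.25)
  = 18.9120 / 1.3800 = 13.704

13.704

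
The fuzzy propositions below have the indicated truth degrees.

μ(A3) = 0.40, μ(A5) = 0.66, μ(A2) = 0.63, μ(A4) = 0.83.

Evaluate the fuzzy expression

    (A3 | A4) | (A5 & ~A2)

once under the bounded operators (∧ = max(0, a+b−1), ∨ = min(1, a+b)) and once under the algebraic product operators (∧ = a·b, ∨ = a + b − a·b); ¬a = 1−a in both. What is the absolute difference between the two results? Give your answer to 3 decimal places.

Under bounded:
  A3 | A4 = min(1, a+b) on (0.40, 0.83) = 1.00
  ~A2 = 1 − 0.63 = 0.37
  A5 & ~A2 = max(0, a+b−1) on (0.66, 0.37) = 0.03
  (A3 | A4) | (A5 & ~A2) = min(1, a+b) on (1.00, 0.03) = 1.00
  → value = 1.0000
Under algebraic product:
  A3 | A4 = a + b − a·b on (0.4000, 0.8300) = 0.8980
  ~A2 = 1 − 0.6300 = 0.3700
  A5 & ~A2 = a·b on (0.6600, 0.3700) = 0.2442
  (A3 | A4) | (A5 & ~A2) = a + b − a·b on (0.8980, 0.2442) = 0.9229
  → value = 0.9229
|1.0000 − 0.9229| = 0.077

0.077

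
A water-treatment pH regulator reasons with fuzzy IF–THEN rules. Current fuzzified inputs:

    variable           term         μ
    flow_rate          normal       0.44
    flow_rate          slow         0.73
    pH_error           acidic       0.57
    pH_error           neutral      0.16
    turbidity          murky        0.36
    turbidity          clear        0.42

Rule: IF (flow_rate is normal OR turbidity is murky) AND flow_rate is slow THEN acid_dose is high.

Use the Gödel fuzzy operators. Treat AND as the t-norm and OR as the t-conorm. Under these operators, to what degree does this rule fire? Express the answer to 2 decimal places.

firing strength: (normal=0.44 OR murky=0.36) = 0.44; AND[min(a, b)] with slow=0.73 → w = 0.44

0.44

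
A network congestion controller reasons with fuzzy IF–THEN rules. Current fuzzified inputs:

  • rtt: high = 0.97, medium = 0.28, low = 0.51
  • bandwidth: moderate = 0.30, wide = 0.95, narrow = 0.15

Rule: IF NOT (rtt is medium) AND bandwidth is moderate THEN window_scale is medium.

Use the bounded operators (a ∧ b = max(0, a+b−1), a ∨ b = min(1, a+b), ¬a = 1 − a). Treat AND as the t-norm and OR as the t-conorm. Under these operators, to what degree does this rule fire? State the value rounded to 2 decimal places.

firing strength: ¬medium=1−0.28=0.72, moderate=0.30; AND[max(0, a+b−1)] → w = 0.02

0.02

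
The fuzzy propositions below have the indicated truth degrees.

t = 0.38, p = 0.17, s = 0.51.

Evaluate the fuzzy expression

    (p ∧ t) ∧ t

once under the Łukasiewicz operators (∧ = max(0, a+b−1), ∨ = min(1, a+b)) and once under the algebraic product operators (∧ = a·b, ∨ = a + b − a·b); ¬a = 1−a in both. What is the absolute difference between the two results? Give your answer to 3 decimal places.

Under Łukasiewicz:
  p ∧ t = max(0, a+b−1) on (0.17, 0.38) = 0.00
  (p ∧ t) ∧ t = max(0, a+b−1) on (0.00, 0.38) = 0.00
  → value = 0.0000
Under algebraic product:
  p ∧ t = a·b on (0.1700, 0.3800) = 0.0646
  (p ∧ t) ∧ t = a·b on (0.0646, 0.3800) = 0.0245
  → value = 0.0245
|0.0000 − 0.0245| = 0.025

0.025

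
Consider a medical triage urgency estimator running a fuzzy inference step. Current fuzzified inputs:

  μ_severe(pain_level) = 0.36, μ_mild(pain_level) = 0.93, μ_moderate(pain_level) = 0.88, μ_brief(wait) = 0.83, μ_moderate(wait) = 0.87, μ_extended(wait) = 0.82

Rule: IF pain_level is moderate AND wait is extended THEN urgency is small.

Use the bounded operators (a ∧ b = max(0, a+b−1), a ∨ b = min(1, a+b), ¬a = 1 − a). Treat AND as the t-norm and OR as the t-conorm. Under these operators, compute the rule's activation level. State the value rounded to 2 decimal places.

firing strength: moderate=0.88, extended=0.82; AND[max(0, a+b−1)] → w = 0.70

0.70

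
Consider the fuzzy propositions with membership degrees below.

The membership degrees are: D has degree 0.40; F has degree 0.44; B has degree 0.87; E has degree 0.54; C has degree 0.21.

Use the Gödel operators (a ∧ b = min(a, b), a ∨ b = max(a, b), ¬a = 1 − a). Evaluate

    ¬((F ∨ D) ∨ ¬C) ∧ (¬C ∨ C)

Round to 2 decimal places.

F ∨ D = max(a, b) on (0.44, 0.40) = 0.44
¬C = 1 − 0.21 = 0.79
(F ∨ D) ∨ ¬C = max(a, b) on (0.44, 0.79) = 0.79
¬((F ∨ D) ∨ ¬C) = 1 − 0.79 = 0.21
¬C = 1 − 0.21 = 0.79
¬C ∨ C = max(a, b) on (0.79, 0.21) = 0.79
¬((F ∨ D) ∨ ¬C) ∧ (¬C ∨ C) = min(a, b) on (0.21, 0.79) = 0.21

0.21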